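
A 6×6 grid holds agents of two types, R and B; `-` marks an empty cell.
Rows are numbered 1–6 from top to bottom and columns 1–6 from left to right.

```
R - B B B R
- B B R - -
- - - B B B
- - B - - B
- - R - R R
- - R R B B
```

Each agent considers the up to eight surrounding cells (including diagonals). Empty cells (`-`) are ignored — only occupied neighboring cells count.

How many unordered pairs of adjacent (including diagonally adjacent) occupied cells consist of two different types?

Scan each occupied cell's neighbors to the right and below (and the two forward diagonals) so each pair is counted once.
Row 1: R(1,1)–B(2,2)≠ B(1,3)–B(1,4)= B(1,3)–B(2,3)= B(1,3)–R(2,4)≠ B(1,3)–B(2,2)= B(1,4)–B(1,5)= B(1,4)–R(2,4)≠ B(1,4)–B(2,3)= B(1,5)–R(1,6)≠ B(1,5)–R(2,4)≠  → 5/10 unlike.
Row 2: B(2,2)–B(2,3)= B(2,3)–R(2,4)≠ B(2,3)–B(3,4)= R(2,4)–B(3,4)≠ R(2,4)–B(3,5)≠  → 3/5 unlike.
Row 3: B(3,4)–B(3,5)= B(3,4)–B(4,3)= B(3,5)–B(3,6)= B(3,5)–B(4,6)= B(3,6)–B(4,6)=  → 0/5 unlike.
Row 4: B(4,3)–R(5,3)≠ B(4,6)–R(5,6)≠ B(4,6)–R(5,5)≠  → 3/3 unlike.
Row 5: R(5,3)–R(6,3)= R(5,3)–R(6,4)= R(5,5)–R(5,6)= R(5,5)–B(6,5)≠ R(5,5)–B(6,6)≠ R(5,5)–R(6,4)= R(5,6)–B(6,6)≠ R(5,6)–B(6,5)≠  → 4/8 unlike.
Row 6: R(6,3)–R(6,4)= R(6,4)–B(6,5)≠ B(6,5)–B(6,6)=  → 1/3 unlike.
Total adjacent occupied pairs: 34; unlike-type pairs: 16.

16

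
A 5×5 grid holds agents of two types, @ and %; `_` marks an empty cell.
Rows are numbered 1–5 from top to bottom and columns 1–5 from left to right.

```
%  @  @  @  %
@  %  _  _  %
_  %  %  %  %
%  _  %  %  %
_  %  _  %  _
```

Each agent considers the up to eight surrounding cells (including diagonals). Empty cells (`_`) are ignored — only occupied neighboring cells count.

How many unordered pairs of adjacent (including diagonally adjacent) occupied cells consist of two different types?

Scan each occupied cell's neighbors to the right and below (and the two forward diagonals) so each pair is counted once.
From row 1: 6 unlike of 11 pairs (running 6/11).
From row 2: 2 unlike of 6 pairs (running 8/17).
From row 3: 0 unlike of 12 pairs (running 8/29).
From row 4: 0 unlike of 7 pairs (running 8/36).
Total adjacent occupied pairs: 36; unlike-type pairs: 8.

8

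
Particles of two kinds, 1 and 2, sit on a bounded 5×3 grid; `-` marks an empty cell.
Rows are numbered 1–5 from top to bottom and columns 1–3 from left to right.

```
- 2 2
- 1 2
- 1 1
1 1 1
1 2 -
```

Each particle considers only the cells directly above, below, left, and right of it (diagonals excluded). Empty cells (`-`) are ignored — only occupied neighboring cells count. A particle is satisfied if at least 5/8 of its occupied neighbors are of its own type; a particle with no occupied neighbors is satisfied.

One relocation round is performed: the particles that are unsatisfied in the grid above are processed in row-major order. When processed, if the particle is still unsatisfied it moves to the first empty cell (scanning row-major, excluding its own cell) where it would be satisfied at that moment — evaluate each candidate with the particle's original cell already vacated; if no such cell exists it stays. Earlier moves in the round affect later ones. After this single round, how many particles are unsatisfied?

Initially unsatisfied (in order): (1,2), (2,2), (2,3), (5,1), (5,2).
  (1,2) → (1,1).
  (2,2) → (3,1).
  (2,3) → (1,2).
  (5,1): no empty cell satisfies it; stays.
  (5,2): no empty cell satisfies it; stays.
Resulting grid:
2 2 2
- - -
1 1 1
1 1 1
1 2 -
Unsatisfied now: (5,1), (5,2).

2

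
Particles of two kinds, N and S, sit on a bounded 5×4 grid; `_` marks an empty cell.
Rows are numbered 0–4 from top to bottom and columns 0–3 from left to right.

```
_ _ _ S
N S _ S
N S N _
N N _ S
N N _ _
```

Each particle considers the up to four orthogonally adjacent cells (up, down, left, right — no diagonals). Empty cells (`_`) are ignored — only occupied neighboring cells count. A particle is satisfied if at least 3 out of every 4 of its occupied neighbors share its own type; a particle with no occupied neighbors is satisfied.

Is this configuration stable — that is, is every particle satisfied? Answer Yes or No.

Row 0: (0,3)S 1/1 ✓
Row 1: (1,0)N 1/2 ✗ · (1,1)S 1/2 ✗ · (1,3)S 1/1 ✓
Row 2: (2,0)N 2/3 ✗ · (2,1)S 1/4 ✗ · (2,2)N 0/1 ✗
Row 3: (3,0)N 3/3 ✓ · (3,1)N 2/3 ✗ · (3,3)S 0/0 ✓
Row 4: (4,0)N 2/2 ✓ · (4,1)N 2/2 ✓
For instance (1,0) has only 1/2 same-type neighbors, below 3/4.

No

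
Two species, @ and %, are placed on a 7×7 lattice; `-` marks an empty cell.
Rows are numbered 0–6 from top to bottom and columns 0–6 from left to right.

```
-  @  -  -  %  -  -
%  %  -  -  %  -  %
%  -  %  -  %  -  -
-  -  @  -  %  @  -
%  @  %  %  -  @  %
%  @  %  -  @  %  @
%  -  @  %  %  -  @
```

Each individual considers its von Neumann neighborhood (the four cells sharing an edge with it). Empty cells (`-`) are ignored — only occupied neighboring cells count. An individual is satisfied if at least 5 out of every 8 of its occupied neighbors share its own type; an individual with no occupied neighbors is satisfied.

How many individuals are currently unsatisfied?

Row 0: (0,1)@ 0/1 unhappy · (0,4)% 1/1 ok
Row 1: (1,0)% 2/2 ok · (1,1)% 1/2 unhappy · (1,4)% 2/2 ok · (1,6)% 0/0 ok
Row 2: (2,0)% 1/1 ok · (2,2)% 0/1 unhappy · (2,4)% 2/2 ok
Row 3: (3,2)@ 0/2 unhappy · (3,4)% 1/2 unhappy · (3,5)@ 1/2 unhappy
Row 4: (4,0)% 1/2 unhappy · (4,1)@ 1/3 unhappy · (4,2)% 2/4 unhappy · (4,3)% 1/1 ok · (4,5)@ 1/3 unhappy · (4,6)% 0/2 unhappy
Row 5: (5,0)% 2/3 ok · (5,1)@ 1/3 unhappy · (5,2)% 1/3 unhappy · (5,4)@ 0/2 unhappy · (5,5)% 0/3 unhappy · (5,6)@ 1/3 unhappy
Row 6: (6,0)% 1/1 ok · (6,2)@ 0/2 unhappy · (6,3)% 1/2 unhappy · (6,4)% 1/2 unhappy · (6,6)@ 1/1 ok
Unsatisfied: (0,1), (1,1), (2,2), (3,2), (3,4), (3,5), (4,0), (4,1), (4,2), (4,5), (4,6), (5,1), (5,2), (5,4), (5,5), (5,6), (6,2), (6,3), (6,4) — 19 in total.

19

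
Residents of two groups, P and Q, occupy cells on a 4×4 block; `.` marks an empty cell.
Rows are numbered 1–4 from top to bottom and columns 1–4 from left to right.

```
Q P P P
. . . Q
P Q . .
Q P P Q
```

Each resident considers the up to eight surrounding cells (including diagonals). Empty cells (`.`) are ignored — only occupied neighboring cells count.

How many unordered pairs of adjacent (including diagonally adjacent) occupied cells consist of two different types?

Scan each occupied cell's neighbors to the right and below (and the two forward diagonals) so each pair is counted once.
Row 1: Q(1,1)–P(1,2)≠ P(1,2)–P(1,3)= P(1,3)–P(1,4)= P(1,3)–Q(2,4)≠ P(1,4)–Q(2,4)≠  → 3/5 unlike.
Row 3: P(3,1)–Q(3,2)≠ P(3,1)–Q(4,1)≠ P(3,1)–P(4,2)= Q(3,2)–P(4,2)≠ Q(3,2)–P(4,3)≠ Q(3,2)–Q(4,1)=  → 4/6 unlike.
Row 4: Q(4,1)–P(4,2)≠ P(4,2)–P(4,3)= P(4,3)–Q(4,4)≠  → 2/3 unlike.
Total adjacent occupied pairs: 14; unlike-type pairs: 9.

9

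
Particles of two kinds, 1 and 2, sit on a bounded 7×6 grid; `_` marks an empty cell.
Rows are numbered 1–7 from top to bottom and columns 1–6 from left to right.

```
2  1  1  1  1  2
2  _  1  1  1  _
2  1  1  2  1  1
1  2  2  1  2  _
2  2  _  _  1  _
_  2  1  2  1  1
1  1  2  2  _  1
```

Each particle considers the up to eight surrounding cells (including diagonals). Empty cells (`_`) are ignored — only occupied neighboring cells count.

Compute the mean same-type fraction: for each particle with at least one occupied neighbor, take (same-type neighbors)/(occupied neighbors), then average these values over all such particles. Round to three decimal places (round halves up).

0.575

Row 1: (1,1)2 1/2 · (1,2)1 2/4 · (1,3)1 4/4 · (1,4)1 5/5 · (1,5)1 3/4 · (1,6)2 0/2
Row 2: (2,1)2 2/4 · (2,3)1 6/7 · (2,4)1 7/8 · (2,5)1 5/7
Row 3: (3,1)2 2/4 · (3,2)1 3/7 · (3,3)1 4/7 · (3,4)2 2/8 · (3,5)1 4/6 · (3,6)1 2/3
Row 4: (4,1)1 1/5 · (4,2)2 4/7 · (4,3)2 3/6 · (4,4)1 3/6 · (4,5)2 1/5
Row 5: (5,1)2 3/4 · (5,2)2 4/6 · (5,5)1 3/5
Row 6: (6,2)2 3/6 · (6,3)1 1/6 · (6,4)2 2/5 · (6,5)1 3/5 · (6,6)1 3/3
Row 7: (7,1)1 1/2 · (7,2)1 2/4 · (7,3)2 3/5 · (7,4)2 2/4 · (7,6)1 2/2
Sum over 34 particles: 1/2 + 2/4 + 4/4 + 5/5 + 3/4 + 0/2 + 2/4 + 6/7 + 7/8 + 5/7 + 2/4 + 3/7 + 4/7 + 2/8 + 4/6 + 2/3 + 1/5 + 4/7 + 3/6 + 3/6 + 1/5 + 3/4 + 4/6 + 3/5 + 3/6 + 1/6 + 2/5 + 3/5 + 3/3 + 1/2 + 2/4 + 3/5 + 2/4 + 2/2 = 16409/840; mean = 16409/840 ÷ 34 = 16409/28560 = 0.574544… → 0.575.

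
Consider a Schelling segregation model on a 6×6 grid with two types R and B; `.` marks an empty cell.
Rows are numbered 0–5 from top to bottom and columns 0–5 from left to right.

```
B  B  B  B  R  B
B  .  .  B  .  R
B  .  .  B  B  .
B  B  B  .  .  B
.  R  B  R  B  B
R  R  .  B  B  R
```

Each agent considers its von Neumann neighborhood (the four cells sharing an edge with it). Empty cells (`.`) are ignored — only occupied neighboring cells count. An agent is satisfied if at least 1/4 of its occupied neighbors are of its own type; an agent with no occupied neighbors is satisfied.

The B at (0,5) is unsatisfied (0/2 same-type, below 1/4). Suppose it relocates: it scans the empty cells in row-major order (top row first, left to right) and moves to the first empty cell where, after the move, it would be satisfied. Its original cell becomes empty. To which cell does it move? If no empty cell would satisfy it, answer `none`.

(1,1)

Vacating (0,5). Empty cells in order:
  (1,1): 2/2 same-type → satisfied — stop here.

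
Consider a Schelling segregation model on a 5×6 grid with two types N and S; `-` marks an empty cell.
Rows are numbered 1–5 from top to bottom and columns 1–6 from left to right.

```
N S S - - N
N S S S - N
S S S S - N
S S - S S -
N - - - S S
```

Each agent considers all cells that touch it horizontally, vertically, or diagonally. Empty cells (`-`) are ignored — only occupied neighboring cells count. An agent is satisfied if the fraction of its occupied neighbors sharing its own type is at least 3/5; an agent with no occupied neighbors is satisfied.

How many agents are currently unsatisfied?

4

Row 1: (1,1)N 1/3 unhappy · (1,2)S 3/5 ok · (1,3)S 4/4 ok · (1,6)N 1/1 ok
Row 2: (2,1)N 1/5 unhappy · (2,2)S 6/8 ok · (2,3)S 7/7 ok · (2,4)S 4/4 ok · (2,6)N 2/2 ok
Row 3: (3,1)S 4/5 ok · (3,2)S 6/7 ok · (3,3)S 7/7 ok · (3,4)S 5/5 ok · (3,6)N 1/2 unhappy
Row 4: (4,1)S 3/4 ok · (4,2)S 4/5 ok · (4,4)S 4/4 ok · (4,5)S 4/5 ok
Row 5: (5,1)N 0/2 unhappy · (5,5)S 3/3 ok · (5,6)S 2/2 ok
Unsatisfied: (1,1), (2,1), (3,6), (5,1) — 4 in total.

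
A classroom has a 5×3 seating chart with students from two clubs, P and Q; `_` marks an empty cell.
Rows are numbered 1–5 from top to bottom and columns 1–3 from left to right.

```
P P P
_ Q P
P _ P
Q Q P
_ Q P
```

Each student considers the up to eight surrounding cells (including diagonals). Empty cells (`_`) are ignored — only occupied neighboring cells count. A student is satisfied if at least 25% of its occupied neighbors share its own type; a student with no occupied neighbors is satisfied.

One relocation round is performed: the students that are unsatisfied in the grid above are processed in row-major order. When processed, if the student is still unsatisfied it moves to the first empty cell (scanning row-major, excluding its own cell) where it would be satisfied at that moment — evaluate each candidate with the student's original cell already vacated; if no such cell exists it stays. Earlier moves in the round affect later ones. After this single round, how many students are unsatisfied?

0

Initially unsatisfied (in order): (2,2), (3,1).
  (2,2) → (3,2).
  (3,1) → (2,1).
Resulting grid:
P P P
P _ P
_ Q P
Q Q P
_ Q P
All satisfied now.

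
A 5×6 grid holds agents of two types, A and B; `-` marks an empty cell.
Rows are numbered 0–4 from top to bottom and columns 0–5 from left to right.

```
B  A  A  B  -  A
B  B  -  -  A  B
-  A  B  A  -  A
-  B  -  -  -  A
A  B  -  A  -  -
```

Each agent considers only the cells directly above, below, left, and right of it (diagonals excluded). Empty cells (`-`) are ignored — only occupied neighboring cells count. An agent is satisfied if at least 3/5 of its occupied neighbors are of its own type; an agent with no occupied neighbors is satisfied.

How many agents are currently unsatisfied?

Row 0: (0,0)B 1/2 ✗ · (0,1)A 1/3 ✗ · (0,2)A 1/2 ✗ · (0,3)B 0/1 ✗ · (0,5)A 0/1 ✗
Row 1: (1,0)B 2/2 ✓ · (1,1)B 1/3 ✗ · (1,4)A 0/1 ✗ · (1,5)B 0/3 ✗
Row 2: (2,1)A 0/3 ✗ · (2,2)B 0/2 ✗ · (2,3)A 0/1 ✗ · (2,5)A 1/2 ✗
Row 3: (3,1)B 1/2 ✗ · (3,5)A 1/1 ✓
Row 4: (4,0)A 0/1 ✗ · (4,1)B 1/2 ✗ · (4,3)A 0/0 ✓
Unsatisfied: (0,0), (0,1), (0,2), (0,3), (0,5), (1,1), (1,4), (1,5), (2,1), (2,2), (2,3), (2,5), (3,1), (4,0), (4,1) — 15 in total.

15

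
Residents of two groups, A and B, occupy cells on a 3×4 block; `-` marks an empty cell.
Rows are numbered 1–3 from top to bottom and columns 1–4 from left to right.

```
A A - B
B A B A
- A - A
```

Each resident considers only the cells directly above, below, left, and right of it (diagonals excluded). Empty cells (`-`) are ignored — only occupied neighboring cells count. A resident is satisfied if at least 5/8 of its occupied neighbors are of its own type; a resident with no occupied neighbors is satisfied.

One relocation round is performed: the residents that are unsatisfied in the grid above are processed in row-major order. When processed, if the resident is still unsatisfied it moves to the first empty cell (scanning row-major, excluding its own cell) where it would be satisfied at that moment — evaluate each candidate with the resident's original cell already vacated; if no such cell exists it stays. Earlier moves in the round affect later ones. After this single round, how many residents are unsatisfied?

1

Initially unsatisfied (in order): (1,1), (1,4), (2,1), (2,2), (2,3), (2,4).
  (1,1) → (3,3).
  (1,4): no empty cell satisfies it; stays.
  (2,1) → (1,3).
  (2,2): now satisfied by earlier moves; stays.
  (2,3): no empty cell satisfies it; stays.
  (2,4) → (1,1).
Resulting grid:
A A B B
- A B -
- A A A
Unsatisfied now: (2,3).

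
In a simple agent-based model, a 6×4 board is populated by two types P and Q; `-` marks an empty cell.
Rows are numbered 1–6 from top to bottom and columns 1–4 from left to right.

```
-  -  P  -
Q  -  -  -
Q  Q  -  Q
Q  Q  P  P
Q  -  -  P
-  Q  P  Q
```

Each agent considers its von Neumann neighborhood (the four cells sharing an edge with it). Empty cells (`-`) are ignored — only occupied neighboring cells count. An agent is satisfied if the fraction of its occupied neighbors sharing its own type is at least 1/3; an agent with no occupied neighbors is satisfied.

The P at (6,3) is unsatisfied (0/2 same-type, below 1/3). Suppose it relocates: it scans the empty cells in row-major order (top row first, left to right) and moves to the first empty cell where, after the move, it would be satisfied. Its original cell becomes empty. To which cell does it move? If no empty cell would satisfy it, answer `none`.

Vacating (6,3). Empty cells in order:
  (1,1): 0/1 same-type → still unsatisfied.
  (1,2): 1/1 same-type → satisfied — stop here.

(1,2)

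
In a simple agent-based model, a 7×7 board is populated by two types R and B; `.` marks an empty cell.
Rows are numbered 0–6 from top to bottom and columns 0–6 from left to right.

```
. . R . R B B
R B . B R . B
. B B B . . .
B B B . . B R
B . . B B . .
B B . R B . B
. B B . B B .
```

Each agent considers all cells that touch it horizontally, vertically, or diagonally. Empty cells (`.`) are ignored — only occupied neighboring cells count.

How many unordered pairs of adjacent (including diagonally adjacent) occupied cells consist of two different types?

Scan each occupied cell's neighbors to the right and below (and the two forward diagonals) so each pair is counted once.
Row 0: R(0,2)–B(1,3)≠ R(0,2)–B(1,1)≠ R(0,4)–B(0,5)≠ R(0,4)–R(1,4)= R(0,4)–B(1,3)≠ B(0,5)–B(0,6)= B(0,5)–B(1,6)= B(0,5)–R(1,4)≠ B(0,6)–B(1,6)=  → 5/9 unlike.
Row 1: R(1,0)–B(1,1)≠ R(1,0)–B(2,1)≠ B(1,1)–B(2,1)= B(1,1)–B(2,2)= B(1,3)–R(1,4)≠ B(1,3)–B(2,3)= B(1,3)–B(2,2)= R(1,4)–B(2,3)≠  → 4/8 unlike.
Row 2: B(2,1)–B(2,2)= B(2,1)–B(3,1)= B(2,1)–B(3,2)= B(2,1)–B(3,0)= B(2,2)–B(2,3)= B(2,2)–B(3,2)= B(2,2)–B(3,1)= B(2,3)–B(3,2)=  → 0/8 unlike.
Row 3: B(3,0)–B(3,1)= B(3,0)–B(4,0)= B(3,1)–B(3,2)= B(3,1)–B(4,0)= B(3,2)–B(4,3)= B(3,5)–R(3,6)≠ B(3,5)–B(4,4)=  → 1/7 unlike.
Row 4: B(4,0)–B(5,0)= B(4,0)–B(5,1)= B(4,3)–B(4,4)= B(4,3)–R(5,3)≠ B(4,3)–B(5,4)= B(4,4)–B(5,4)= B(4,4)–R(5,3)≠  → 2/7 unlike.
Row 5: B(5,0)–B(5,1)= B(5,0)–B(6,1)= B(5,1)–B(6,1)= B(5,1)–B(6,2)= R(5,3)–B(5,4)≠ R(5,3)–B(6,4)≠ R(5,3)–B(6,2)≠ B(5,4)–B(6,4)= B(5,4)–B(6,5)= B(5,6)–B(6,5)=  → 3/10 unlike.
Row 6: B(6,1)–B(6,2)= B(6,4)–B(6,5)=  → 0/2 unlike.
Total adjacent occupied pairs: 51; unlike-type pairs: 15.

15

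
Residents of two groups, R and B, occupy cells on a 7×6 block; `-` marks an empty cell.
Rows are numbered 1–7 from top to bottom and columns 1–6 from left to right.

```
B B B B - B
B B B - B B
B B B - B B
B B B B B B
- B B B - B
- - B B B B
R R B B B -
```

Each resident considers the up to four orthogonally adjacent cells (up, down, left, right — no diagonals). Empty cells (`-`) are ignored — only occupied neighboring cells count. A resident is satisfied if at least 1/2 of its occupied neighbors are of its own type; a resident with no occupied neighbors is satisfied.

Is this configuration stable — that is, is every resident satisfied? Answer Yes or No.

Yes

Row 1: (1,1)B 2/2 ✓ · (1,2)B 3/3 ✓ · (1,3)B 3/3 ✓ · (1,4)B 1/1 ✓ · (1,6)B 1/1 ✓
Row 2: (2,1)B 3/3 ✓ · (2,2)B 4/4 ✓ · (2,3)B 3/3 ✓ · (2,5)B 2/2 ✓ · (2,6)B 3/3 ✓
Row 3: (3,1)B 3/3 ✓ · (3,2)B 4/4 ✓ · (3,3)B 3/3 ✓ · (3,5)B 3/3 ✓ · (3,6)B 3/3 ✓
Row 4: (4,1)B 2/2 ✓ · (4,2)B 4/4 ✓ · (4,3)B 4/4 ✓ · (4,4)B 3/3 ✓ · (4,5)B 3/3 ✓ · (4,6)B 3/3 ✓
Row 5: (5,2)B 2/2 ✓ · (5,3)B 4/4 ✓ · (5,4)B 3/3 ✓ · (5,6)B 2/2 ✓
Row 6: (6,3)B 3/3 ✓ · (6,4)B 4/4 ✓ · (6,5)B 3/3 ✓ · (6,6)B 2/2 ✓
Row 7: (7,1)R 1/1 ✓ · (7,2)R 1/2 ✓ · (7,3)B 2/3 ✓ · (7,4)B 3/3 ✓ · (7,5)B 2/2 ✓
All meet the threshold, so the configuration is stable.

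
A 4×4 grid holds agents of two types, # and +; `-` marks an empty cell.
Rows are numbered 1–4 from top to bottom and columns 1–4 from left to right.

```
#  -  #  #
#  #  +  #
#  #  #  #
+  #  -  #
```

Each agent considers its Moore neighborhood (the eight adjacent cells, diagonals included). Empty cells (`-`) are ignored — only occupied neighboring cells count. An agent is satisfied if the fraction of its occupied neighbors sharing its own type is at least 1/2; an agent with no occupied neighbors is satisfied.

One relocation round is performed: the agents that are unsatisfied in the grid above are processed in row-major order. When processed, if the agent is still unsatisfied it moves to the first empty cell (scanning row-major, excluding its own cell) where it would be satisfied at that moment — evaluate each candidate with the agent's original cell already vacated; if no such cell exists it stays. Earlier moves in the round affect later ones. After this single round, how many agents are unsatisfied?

Initially unsatisfied (in order): (2,3), (4,1).
  (2,3): no empty cell satisfies it; stays.
  (4,1): no empty cell satisfies it; stays.
Resulting grid:
# - # #
# # + #
# # # #
+ # - #
Unsatisfied now: (2,3), (4,1).

2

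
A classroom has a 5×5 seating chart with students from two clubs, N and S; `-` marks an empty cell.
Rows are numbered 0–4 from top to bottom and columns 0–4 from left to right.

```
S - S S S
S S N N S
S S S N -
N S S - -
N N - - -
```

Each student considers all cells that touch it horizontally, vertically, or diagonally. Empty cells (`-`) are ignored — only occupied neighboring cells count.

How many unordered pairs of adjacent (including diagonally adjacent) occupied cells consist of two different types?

19

Scan each occupied cell's neighbors to the right and below (and the two forward diagonals) so each pair is counted once.
Row 0: S(0,0)–S(1,0)= S(0,0)–S(1,1)= S(0,2)–S(0,3)= S(0,2)–N(1,2)≠ S(0,2)–N(1,3)≠ S(0,2)–S(1,1)= S(0,3)–S(0,4)= S(0,3)–N(1,3)≠ S(0,3)–S(1,4)= S(0,3)–N(1,2)≠ S(0,4)–S(1,4)= S(0,4)–N(1,3)≠  → 5/12 unlike.
Row 1: S(1,0)–S(1,1)= S(1,0)–S(2,0)= S(1,0)–S(2,1)= S(1,1)–N(1,2)≠ S(1,1)–S(2,1)= S(1,1)–S(2,2)= S(1,1)–S(2,0)= N(1,2)–N(1,3)= N(1,2)–S(2,2)≠ N(1,2)–N(2,3)= N(1,2)–S(2,1)≠ N(1,3)–S(1,4)≠ N(1,3)–N(2,3)= N(1,3)–S(2,2)≠ S(1,4)–N(2,3)≠  → 6/15 unlike.
Row 2: S(2,0)–S(2,1)= S(2,0)–N(3,0)≠ S(2,0)–S(3,1)= S(2,1)–S(2,2)= S(2,1)–S(3,1)= S(2,1)–S(3,2)= S(2,1)–N(3,0)≠ S(2,2)–N(2,3)≠ S(2,2)–S(3,2)= S(2,2)–S(3,1)= N(2,3)–S(3,2)≠  → 4/11 unlike.
Row 3: N(3,0)–S(3,1)≠ N(3,0)–N(4,0)= N(3,0)–N(4,1)= S(3,1)–S(3,2)= S(3,1)–N(4,1)≠ S(3,1)–N(4,0)≠ S(3,2)–N(4,1)≠  → 4/7 unlike.
Row 4: N(4,0)–N(4,1)=  → 0/1 unlike.
Total adjacent occupied pairs: 46; unlike-type pairs: 19.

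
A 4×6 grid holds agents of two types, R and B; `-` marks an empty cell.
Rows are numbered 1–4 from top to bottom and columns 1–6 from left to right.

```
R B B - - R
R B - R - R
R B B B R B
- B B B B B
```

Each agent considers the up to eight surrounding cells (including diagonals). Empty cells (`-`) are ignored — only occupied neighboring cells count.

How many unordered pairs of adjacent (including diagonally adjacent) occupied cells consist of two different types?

Scan each occupied cell's neighbors to the right and below (and the two forward diagonals) so each pair is counted once.
From row 1: 4 unlike of 9 pairs (running 4/9).
From row 2: 6 unlike of 11 pairs (running 10/20).
From row 3: 7 unlike of 19 pairs (running 17/39).
From row 4: 0 unlike of 4 pairs (running 17/43).
Total adjacent occupied pairs: 43; unlike-type pairs: 17.

17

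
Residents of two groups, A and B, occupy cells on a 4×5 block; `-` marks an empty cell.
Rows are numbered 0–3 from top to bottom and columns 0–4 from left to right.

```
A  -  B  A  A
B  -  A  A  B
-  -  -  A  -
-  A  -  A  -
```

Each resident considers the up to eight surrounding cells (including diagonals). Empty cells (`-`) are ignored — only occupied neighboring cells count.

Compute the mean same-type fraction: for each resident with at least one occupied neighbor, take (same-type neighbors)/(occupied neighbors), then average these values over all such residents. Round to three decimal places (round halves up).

0.443

Row 0: (0,0)A 0/1 · (0,2)B 0/3 · (0,3)A 3/5 · (0,4)A 2/3
Row 1: (1,0)B 0/1 · (1,2)A 3/4 · (1,3)A 4/6 · (1,4)B 0/4
Row 2: (2,3)A 3/4
Row 3: (3,1)A — no occupied neighbors · (3,3)A 1/1
Sum over 10 residents: 0/1 + 0/3 + 3/5 + 2/3 + 0/1 + 3/4 + 4/6 + 0/4 + 3/4 + 1/1 = 133/30; mean = 133/30 ÷ 10 = 133/300 = 0.443333… → 0.443.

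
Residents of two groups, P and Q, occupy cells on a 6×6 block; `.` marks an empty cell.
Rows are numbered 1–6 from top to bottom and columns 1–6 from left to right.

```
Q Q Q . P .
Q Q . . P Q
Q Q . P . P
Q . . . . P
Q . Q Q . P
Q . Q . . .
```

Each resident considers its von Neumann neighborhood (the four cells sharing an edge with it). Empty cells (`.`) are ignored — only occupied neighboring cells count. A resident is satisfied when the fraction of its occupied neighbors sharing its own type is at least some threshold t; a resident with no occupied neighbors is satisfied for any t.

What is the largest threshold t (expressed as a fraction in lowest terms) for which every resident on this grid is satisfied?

(1,1)Q 2/2
(1,2)Q 3/3
(1,3)Q 1/1
(1,5)P 1/1
(2,1)Q 3/3
(2,2)Q 3/3
(2,5)P 1/2
(2,6)Q 0/2
(3,1)Q 3/3
(3,2)Q 2/2
(3,4)P — no occupied neighbors
(3,6)P 1/2
(4,1)Q 2/2
(4,6)P 2/2
(5,1)Q 2/2
(5,3)Q 2/2
(5,4)Q 1/1
(5,6)P 1/1
(6,1)Q 1/1
(6,3)Q 1/1
The smallest same-type fraction is 0/2 at (2,6), which reduces to 0/1. Any threshold above that leaves this resident unsatisfied.

0/1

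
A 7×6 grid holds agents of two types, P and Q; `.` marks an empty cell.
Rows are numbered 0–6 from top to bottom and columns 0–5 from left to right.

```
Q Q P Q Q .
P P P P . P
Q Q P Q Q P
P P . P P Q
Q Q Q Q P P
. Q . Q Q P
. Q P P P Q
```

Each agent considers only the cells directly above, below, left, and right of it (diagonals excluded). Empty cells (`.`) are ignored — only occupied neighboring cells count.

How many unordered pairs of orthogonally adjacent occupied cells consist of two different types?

29

Scan each occupied cell's neighbors to the right and below so each pair is counted once.
From row 0: 5 unlike of 8 pairs (running 5/8).
From row 1: 3 unlike of 8 pairs (running 8/16).
From row 2: 8 unlike of 10 pairs (running 16/26).
From row 3: 5 unlike of 8 pairs (running 21/34).
From row 4: 2 unlike of 9 pairs (running 23/43).
From row 5: 4 unlike of 6 pairs (running 27/49).
From row 6: 2 unlike of 4 pairs (running 29/53).
Total adjacent occupied pairs: 53; unlike-type pairs: 29.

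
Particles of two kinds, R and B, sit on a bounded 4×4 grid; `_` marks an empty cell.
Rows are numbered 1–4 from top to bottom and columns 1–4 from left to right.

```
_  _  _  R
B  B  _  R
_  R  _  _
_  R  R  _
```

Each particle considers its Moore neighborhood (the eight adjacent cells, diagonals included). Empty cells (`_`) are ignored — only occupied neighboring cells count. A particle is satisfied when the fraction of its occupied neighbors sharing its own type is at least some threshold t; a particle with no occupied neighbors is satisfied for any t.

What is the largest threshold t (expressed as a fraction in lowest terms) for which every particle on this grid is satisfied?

1/2

(1,4)R 1/1
(2,1)B 1/2
(2,2)B 1/2
(2,4)R 1/1
(3,2)R 2/4
(4,2)R 2/2
(4,3)R 2/2
The smallest same-type fraction is 1/2 at (2,1), which reduces to 1/2. Any threshold above that leaves this particle unsatisfied.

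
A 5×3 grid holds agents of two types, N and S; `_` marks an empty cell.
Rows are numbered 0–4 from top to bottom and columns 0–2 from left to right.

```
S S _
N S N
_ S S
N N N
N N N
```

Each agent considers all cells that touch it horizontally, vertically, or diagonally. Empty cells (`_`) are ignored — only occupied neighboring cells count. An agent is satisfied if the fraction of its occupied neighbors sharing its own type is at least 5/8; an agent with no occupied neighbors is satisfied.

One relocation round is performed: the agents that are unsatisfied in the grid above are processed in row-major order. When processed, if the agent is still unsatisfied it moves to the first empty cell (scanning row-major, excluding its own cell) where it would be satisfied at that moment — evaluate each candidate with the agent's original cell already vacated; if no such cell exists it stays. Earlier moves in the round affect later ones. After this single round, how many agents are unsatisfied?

Initially unsatisfied (in order): (0,1), (1,0), (1,2), (2,1), (2,2), (3,2).
  (0,1): no empty cell satisfies it; stays.
  (1,0): no empty cell satisfies it; stays.
  (1,2): no empty cell satisfies it; stays.
  (2,1) → (0,2).
  (2,2): no empty cell satisfies it; stays.
  (3,2): now satisfied by earlier moves; stays.
Resulting grid:
S S S
N S N
_ _ S
N N N
N N N
Unsatisfied now: (0,1), (1,0), (1,2), (2,2).

4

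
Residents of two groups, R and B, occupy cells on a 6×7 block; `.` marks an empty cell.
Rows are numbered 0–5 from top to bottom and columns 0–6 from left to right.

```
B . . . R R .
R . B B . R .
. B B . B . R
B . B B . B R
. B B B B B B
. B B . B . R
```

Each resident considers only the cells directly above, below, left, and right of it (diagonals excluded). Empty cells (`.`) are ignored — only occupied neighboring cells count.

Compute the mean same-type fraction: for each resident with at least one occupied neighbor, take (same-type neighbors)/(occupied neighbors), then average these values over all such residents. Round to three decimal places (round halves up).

0.799

(0,0)B 0/1
(0,4)R 1/1
(0,5)R 2/2
(1,0)R 0/1
(1,2)B 2/2
(1,3)B 1/1
(1,5)R 1/1
(2,1)B 1/1
(2,2)B 3/3
(2,4)B — no occupied neighbors
(2,6)R 1/1
(3,0)B — no occupied neighbors
(3,2)B 3/3
(3,3)B 2/2
(3,5)B 1/2
(3,6)R 1/3
(4,1)B 2/2
(4,2)B 4/4
(4,3)B 3/3
(4,4)B 3/3
(4,5)B 3/3
(4,6)B 1/3
(5,1)B 2/2
(5,2)B 2/2
(5,4)B 1/1
(5,6)R 0/1
Sum over 24 residents: 0/1 + 1/1 + 2/2 + 0/1 + 2/2 + 1/1 + 1/1 + 1/1 + 3/3 + 1/1 + 3/3 + 2/2 + 1/2 + 1/3 + 2/2 + 4/4 + 3/3 + 3/3 + 3/3 + 1/3 + 2/2 + 2/2 + 1/1 + 0/1 = 115/6; mean = 115/6 ÷ 24 = 115/144 = 0.798611… → 0.799.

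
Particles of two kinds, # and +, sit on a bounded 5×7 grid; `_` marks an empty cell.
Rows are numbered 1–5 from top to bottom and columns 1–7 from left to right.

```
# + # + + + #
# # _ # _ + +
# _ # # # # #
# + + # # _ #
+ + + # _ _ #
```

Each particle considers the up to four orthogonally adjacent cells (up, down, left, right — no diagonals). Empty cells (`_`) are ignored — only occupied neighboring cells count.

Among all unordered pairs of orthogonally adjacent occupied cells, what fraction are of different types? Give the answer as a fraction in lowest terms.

7/19

Scan each occupied cell's neighbors to the right and below so each pair is counted once.
Row 1: #(1,1)–+(1,2)≠ #(1,1)–#(2,1)= +(1,2)–#(1,3)≠ +(1,2)–#(2,2)≠ #(1,3)–+(1,4)≠ +(1,4)–+(1,5)= +(1,4)–#(2,4)≠ +(1,5)–+(1,6)= +(1,6)–#(1,7)≠ +(1,6)–+(2,6)= #(1,7)–+(2,7)≠  → 7/11 unlike.
Row 2: #(2,1)–#(2,2)= #(2,1)–#(3,1)= #(2,4)–#(3,4)= +(2,6)–+(2,7)= +(2,6)–#(3,6)≠ +(2,7)–#(3,7)≠  → 2/6 unlike.
Row 3: #(3,1)–#(4,1)= #(3,3)–#(3,4)= #(3,3)–+(4,3)≠ #(3,4)–#(3,5)= #(3,4)–#(4,4)= #(3,5)–#(3,6)= #(3,5)–#(4,5)= #(3,6)–#(3,7)= #(3,7)–#(4,7)=  → 1/9 unlike.
Row 4: #(4,1)–+(4,2)≠ #(4,1)–+(5,1)≠ +(4,2)–+(4,3)= +(4,2)–+(5,2)= +(4,3)–#(4,4)≠ +(4,3)–+(5,3)= #(4,4)–#(4,5)= #(4,4)–#(5,4)= #(4,7)–#(5,7)=  → 3/9 unlike.
Row 5: +(5,1)–+(5,2)= +(5,2)–+(5,3)= +(5,3)–#(5,4)≠  → 1/3 unlike.
Total adjacent occupied pairs: 38; unlike-type pairs: 14.
14/38 reduces to 7/19.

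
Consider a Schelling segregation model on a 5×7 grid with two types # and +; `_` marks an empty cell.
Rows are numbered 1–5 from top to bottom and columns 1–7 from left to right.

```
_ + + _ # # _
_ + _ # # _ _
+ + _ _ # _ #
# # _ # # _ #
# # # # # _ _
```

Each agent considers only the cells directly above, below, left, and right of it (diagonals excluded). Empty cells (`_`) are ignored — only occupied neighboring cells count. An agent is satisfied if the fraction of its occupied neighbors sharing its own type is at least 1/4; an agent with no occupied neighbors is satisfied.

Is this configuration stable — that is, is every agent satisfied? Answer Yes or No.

Yes

Row 1: (1,2)+ 2/2 satisfied · (1,3)+ 1/1 satisfied · (1,5)# 2/2 satisfied · (1,6)# 1/1 satisfied
Row 2: (2,2)+ 2/2 satisfied · (2,4)# 1/1 satisfied · (2,5)# 3/3 satisfied
Row 3: (3,1)+ 1/2 satisfied · (3,2)+ 2/3 satisfied · (3,5)# 2/2 satisfied · (3,7)# 1/1 satisfied
Row 4: (4,1)# 2/3 satisfied · (4,2)# 2/3 satisfied · (4,4)# 2/2 satisfied · (4,5)# 3/3 satisfied · (4,7)# 1/1 satisfied
Row 5: (5,1)# 2/2 satisfied · (5,2)# 3/3 satisfied · (5,3)# 2/2 satisfied · (5,4)# 3/3 satisfied · (5,5)# 2/2 satisfied
All meet the threshold, so the configuration is stable.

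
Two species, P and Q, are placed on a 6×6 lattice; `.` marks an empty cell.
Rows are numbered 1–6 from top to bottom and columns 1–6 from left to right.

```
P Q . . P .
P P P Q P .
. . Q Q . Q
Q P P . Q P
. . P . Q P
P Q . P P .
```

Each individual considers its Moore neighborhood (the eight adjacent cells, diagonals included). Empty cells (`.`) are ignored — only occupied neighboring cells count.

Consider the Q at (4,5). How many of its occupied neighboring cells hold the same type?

3

Occupied neighbors of (4,5): (3,4)=Q, (3,6)=Q, (4,6)=P, (5,5)=Q, (5,6)=P.
Same type (Q): 3 of 5.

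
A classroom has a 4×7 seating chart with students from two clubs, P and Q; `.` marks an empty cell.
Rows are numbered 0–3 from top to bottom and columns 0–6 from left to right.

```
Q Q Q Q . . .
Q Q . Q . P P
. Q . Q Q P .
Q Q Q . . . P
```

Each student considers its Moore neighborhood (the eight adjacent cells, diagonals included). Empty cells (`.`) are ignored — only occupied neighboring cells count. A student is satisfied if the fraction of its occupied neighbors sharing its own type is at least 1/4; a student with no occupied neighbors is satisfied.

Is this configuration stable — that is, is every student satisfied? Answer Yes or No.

Row 0: (0,0)Q 3/3 ok · (0,1)Q 4/4 ok · (0,2)Q 4/4 ok · (0,3)Q 2/2 ok
Row 1: (1,0)Q 4/4 ok · (1,1)Q 5/5 ok · (1,3)Q 4/4 ok · (1,5)P 2/3 ok · (1,6)P 2/2 ok
Row 2: (2,1)Q 5/5 ok · (2,3)Q 3/3 ok · (2,4)Q 2/4 ok · (2,5)P 3/4 ok
Row 3: (3,0)Q 2/2 ok · (3,1)Q 3/3 ok · (3,2)Q 3/3 ok · (3,6)P 1/1 ok
All meet the threshold, so the configuration is stable.

Yes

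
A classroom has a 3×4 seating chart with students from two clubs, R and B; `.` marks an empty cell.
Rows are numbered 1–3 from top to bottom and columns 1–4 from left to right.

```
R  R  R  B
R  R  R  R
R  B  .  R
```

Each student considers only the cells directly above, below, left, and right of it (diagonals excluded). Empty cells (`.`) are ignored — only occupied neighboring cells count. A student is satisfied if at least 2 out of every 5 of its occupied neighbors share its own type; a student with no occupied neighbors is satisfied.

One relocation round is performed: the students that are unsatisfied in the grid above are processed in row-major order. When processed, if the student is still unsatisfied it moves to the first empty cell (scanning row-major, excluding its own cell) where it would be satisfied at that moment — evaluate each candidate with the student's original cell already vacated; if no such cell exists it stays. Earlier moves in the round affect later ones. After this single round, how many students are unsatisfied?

Initially unsatisfied (in order): (1,4), (3,2).
  (1,4): no empty cell satisfies it; stays.
  (3,2): no empty cell satisfies it; stays.
Resulting grid:
R R R B
R R R R
R B . R
Unsatisfied now: (1,4), (3,2).

2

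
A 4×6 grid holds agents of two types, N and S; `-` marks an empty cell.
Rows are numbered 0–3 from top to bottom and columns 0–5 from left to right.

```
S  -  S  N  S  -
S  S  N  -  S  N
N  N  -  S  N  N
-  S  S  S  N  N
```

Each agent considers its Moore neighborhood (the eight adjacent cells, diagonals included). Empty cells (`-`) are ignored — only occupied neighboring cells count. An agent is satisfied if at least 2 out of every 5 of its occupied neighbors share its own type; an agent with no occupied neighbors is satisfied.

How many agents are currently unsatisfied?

(0,0)S 2/2 ok
(0,2)S 1/3 unhappy
(0,3)N 1/4 unhappy
(0,4)S 1/3 unhappy
(1,0)S 2/4 ok
(1,1)S 3/6 ok
(1,2)N 2/5 ok
(1,4)S 2/6 unhappy
(1,5)N 2/4 ok
(2,0)N 1/4 unhappy
(2,1)N 2/6 unhappy
(2,3)S 3/6 ok
(2,4)N 4/7 ok
(2,5)N 4/5 ok
(3,1)S 1/3 unhappy
(3,2)S 3/4 ok
(3,3)S 2/4 ok
(3,4)N 3/5 ok
(3,5)N 3/3 ok
Unsatisfied: (0,2), (0,3), (0,4), (1,4), (2,0), (2,1), (3,1) — 7 in total.

7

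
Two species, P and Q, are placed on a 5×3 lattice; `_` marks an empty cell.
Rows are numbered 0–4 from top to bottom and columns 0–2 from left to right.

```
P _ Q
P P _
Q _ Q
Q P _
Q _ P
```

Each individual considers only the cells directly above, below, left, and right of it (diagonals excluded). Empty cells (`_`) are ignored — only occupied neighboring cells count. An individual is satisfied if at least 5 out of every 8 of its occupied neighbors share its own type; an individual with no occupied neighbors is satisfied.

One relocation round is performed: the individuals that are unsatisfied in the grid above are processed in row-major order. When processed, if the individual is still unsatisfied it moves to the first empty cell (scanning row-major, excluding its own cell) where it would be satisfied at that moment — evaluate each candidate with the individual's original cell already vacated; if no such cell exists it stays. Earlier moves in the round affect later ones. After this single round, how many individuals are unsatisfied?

Initially unsatisfied (in order): (2,0), (3,1).
  (2,0) → (1,2).
  (3,1) → (0,1).
Resulting grid:
P P Q
P P Q
_ _ Q
Q _ _
Q _ P
Unsatisfied now: (0,2).

1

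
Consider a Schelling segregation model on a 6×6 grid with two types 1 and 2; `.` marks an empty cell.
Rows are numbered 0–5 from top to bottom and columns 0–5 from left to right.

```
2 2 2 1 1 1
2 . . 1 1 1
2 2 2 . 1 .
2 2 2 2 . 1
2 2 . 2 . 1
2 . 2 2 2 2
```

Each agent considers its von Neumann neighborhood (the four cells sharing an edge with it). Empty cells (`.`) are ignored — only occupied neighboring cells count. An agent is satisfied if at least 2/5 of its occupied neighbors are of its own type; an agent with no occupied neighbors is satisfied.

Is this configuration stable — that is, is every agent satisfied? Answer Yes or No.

Yes

(0,0)2 2/2 satisfied
(0,1)2 2/2 satisfied
(0,2)2 1/2 satisfied
(0,3)1 2/3 satisfied
(0,4)1 3/3 satisfied
(0,5)1 2/2 satisfied
(1,0)2 2/2 satisfied
(1,3)1 2/2 satisfied
(1,4)1 4/4 satisfied
(1,5)1 2/2 satisfied
(2,0)2 3/3 satisfied
(2,1)2 3/3 satisfied
(2,2)2 2/2 satisfied
(2,4)1 1/1 satisfied
(3,0)2 3/3 satisfied
(3,1)2 4/4 satisfied
(3,2)2 3/3 satisfied
(3,3)2 2/2 satisfied
(3,5)1 1/1 satisfied
(4,0)2 3/3 satisfied
(4,1)2 2/2 satisfied
(4,3)2 2/2 satisfied
(4,5)1 1/2 satisfied
(5,0)2 1/1 satisfied
(5,2)2 1/1 satisfied
(5,3)2 3/3 satisfied
(5,4)2 2/2 satisfied
(5,5)2 1/2 satisfied
All meet the threshold, so the configuration is stable.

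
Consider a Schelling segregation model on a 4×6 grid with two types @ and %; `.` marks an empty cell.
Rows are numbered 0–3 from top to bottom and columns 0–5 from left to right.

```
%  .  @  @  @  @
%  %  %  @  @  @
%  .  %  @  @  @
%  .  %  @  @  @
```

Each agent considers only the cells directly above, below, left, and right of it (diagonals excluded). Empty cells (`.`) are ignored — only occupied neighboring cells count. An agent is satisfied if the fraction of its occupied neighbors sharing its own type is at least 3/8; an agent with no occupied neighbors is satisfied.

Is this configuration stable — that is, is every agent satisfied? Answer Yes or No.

(0,0)% 1/1 ✓
(0,2)@ 1/2 ✓
(0,3)@ 3/3 ✓
(0,4)@ 3/3 ✓
(0,5)@ 2/2 ✓
(1,0)% 3/3 ✓
(1,1)% 2/2 ✓
(1,2)% 2/4 ✓
(1,3)@ 3/4 ✓
(1,4)@ 4/4 ✓
(1,5)@ 3/3 ✓
(2,0)% 2/2 ✓
(2,2)% 2/3 ✓
(2,3)@ 3/4 ✓
(2,4)@ 4/4 ✓
(2,5)@ 3/3 ✓
(3,0)% 1/1 ✓
(3,2)% 1/2 ✓
(3,3)@ 2/3 ✓
(3,4)@ 3/3 ✓
(3,5)@ 2/2 ✓
All meet the threshold, so the configuration is stable.

Yes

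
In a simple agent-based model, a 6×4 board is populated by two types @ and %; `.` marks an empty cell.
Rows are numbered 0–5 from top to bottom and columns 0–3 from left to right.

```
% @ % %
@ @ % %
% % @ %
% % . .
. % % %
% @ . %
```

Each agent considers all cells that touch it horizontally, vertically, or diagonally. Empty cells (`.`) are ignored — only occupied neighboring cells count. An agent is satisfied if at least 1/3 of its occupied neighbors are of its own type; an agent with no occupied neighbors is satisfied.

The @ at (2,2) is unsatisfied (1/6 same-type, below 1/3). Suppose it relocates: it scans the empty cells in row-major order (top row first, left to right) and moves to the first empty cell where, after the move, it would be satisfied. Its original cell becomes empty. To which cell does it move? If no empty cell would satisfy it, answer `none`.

none

Vacating (2,2). Empty cells in order:
  (3,2): 0/6 same-type → still unsatisfied.
  (3,3): 0/3 same-type → still unsatisfied.
  (4,0): 1/5 same-type → still unsatisfied.
  (5,2): 1/5 same-type → still unsatisfied.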